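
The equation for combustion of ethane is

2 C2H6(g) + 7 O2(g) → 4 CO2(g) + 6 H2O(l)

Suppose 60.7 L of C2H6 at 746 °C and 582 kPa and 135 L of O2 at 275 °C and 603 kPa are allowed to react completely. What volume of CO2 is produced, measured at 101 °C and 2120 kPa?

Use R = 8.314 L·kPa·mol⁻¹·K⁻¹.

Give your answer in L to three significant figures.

n(C2H6) = PV/RT = (582 × 60.7) / (8.314 × 1019.15) = 4.169 mol
n(O2) = PV/RT = (603 × 135) / (8.314 × 548.15) = 17.86 mol
For 4.169 mol C2H6, stoichiometry requires (7/2) × 4.169 = 14.59 mol O2; 17.86 mol is available, so C2H6 is limiting.
n(CO2) = (4/2) × 4.169 = 8.338 mol
V(CO2) = nRT/P = 8.338 × 8.314 × 374.15 / 2120 = 12.23 L

12.2 L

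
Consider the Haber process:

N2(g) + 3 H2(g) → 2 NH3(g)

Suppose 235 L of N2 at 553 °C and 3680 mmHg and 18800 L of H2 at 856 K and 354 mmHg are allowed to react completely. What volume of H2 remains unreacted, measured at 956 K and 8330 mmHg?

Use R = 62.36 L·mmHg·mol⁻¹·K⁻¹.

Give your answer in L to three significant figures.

n(N2) = PV/RT = (3680 × 235) / (62.36 × 826.15) = 16.79 mol
n(H2) = PV/RT = (354 × 18800) / (62.36 × 856) = 124.7 mol
For 16.79 mol N2, stoichiometry requires (3/1) × 16.79 = 50.37 mol H2; 124.7 mol is available, so N2 is limiting.
n(H2) consumed = (3/1) × 16.79 = 50.37 mol; remaining = 124.7 − 50.37 = 74.33 mol
V(H2) = nRT/P = 74.33 × 62.36 × 956 / 8330 = 532.0 L

532 L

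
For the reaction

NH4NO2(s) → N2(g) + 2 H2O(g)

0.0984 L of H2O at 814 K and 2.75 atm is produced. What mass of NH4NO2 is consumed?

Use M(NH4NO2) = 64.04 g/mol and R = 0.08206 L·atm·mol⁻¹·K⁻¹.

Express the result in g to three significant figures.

n(H2O) = PV/RT = (2.75 × 0.0984) / (0.08206 × 814) = 0.004051 mol
n(NH4NO2) = (1/2) × 0.004051 = 0.002025 mol
m(NH4NO2) = 0.002025 × 64.04 = 0.1297 g

0.130 g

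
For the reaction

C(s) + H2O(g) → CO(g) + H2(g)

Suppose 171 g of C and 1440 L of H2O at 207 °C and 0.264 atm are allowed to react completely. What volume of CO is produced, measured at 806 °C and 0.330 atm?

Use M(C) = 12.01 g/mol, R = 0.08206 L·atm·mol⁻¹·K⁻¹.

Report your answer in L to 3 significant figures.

n(C) = 171 / 12.01 = 14.24 mol
n(H2O) = PV/RT = (0.264 × 1440) / (0.08206 × 480.15) = 9.648 mol
For 14.24 mol C, stoichiometry requires (1/1) × 14.24 = 14.24 mol H2O; 9.648 mol is available, so H2O is limiting.
n(CO) = (1/1) × 9.648 = 9.648 mol
V(CO) = nRT/P = 9.648 × 0.08206 × 1079.15 / 0.330 = 2589 L

2590 L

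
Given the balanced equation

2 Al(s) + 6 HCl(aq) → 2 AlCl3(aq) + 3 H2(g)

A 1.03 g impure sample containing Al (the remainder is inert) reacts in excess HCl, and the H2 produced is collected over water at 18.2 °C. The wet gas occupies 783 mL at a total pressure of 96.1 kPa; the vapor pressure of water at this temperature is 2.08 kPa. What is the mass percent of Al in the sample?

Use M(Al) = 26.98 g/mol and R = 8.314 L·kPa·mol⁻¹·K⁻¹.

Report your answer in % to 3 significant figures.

P(H2) = 96.1 − 2.08 = 94.02 kPa
n(H2) = PV/RT = (94.02 × 0.7830) / (8.314 × 291.35) = 0.03039 mol
n(Al) = (2/3) × 0.03039 = 0.02026 mol
m(Al) = 0.02026 × 26.98 = 0.5466 g
%Al = 0.5466 / 1.03 × 100 = 53.07%

53.1 %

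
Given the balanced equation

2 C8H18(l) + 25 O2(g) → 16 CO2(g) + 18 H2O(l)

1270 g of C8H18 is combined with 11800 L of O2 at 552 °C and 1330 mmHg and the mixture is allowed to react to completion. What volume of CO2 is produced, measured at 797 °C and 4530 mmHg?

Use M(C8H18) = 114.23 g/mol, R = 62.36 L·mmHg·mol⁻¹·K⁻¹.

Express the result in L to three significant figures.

1310 L

n(C8H18) = 1270 / 114.23 = 11.12 mol
n(O2) = PV/RT = (1330 × 11800) / (62.36 × 825.15) = 305.0 mol
For 11.12 mol C8H18, stoichiometry requires (25/2) × 11.12 = 139.0 mol O2; 305.0 mol is available, so C8H18 is limiting.
n(CO2) = (16/2) × 11.12 = 88.96 mol
V(CO2) = nRT/P = 88.96 × 62.36 × 1070.15 / 4530 = 1311 L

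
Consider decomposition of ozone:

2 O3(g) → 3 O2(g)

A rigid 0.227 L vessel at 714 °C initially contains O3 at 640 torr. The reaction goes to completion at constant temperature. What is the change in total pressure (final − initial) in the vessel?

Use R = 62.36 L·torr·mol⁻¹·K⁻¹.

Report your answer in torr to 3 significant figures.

320 torr

Since T and V are fixed, P_final/P_initial = n_final/n_initial = 3/2.
P_final = (3/2) × 640 = 960.0 torr; ΔP = 960.0 − 640 = 320.0 torr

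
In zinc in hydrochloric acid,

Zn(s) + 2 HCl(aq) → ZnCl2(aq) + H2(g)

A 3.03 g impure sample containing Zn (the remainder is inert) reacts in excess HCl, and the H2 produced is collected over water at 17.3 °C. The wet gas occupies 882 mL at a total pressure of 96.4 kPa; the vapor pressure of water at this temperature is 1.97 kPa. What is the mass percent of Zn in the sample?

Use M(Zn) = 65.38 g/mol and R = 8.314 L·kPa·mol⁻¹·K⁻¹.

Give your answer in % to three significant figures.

P(H2) = 96.4 − 1.97 = 94.43 kPa
n(H2) = PV/RT = (94.43 × 0.8820) / (8.314 × 290.45) = 0.03449 mol
n(Zn) = (1/1) × 0.03449 = 0.03449 mol
m(Zn) = 0.03449 × 65.38 = 2.255 g
%Zn = 2.255 / 3.03 × 100 = 74.42%

74.4 %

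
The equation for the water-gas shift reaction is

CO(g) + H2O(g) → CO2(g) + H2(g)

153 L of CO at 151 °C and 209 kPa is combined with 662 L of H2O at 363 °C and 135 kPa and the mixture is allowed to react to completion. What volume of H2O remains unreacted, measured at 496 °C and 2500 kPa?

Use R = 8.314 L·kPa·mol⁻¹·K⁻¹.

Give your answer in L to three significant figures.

n(CO) = PV/RT = (209 × 153) / (8.314 × 424.15) = 9.068 mol
n(H2O) = PV/RT = (135 × 662) / (8.314 × 636.15) = 16.90 mol
For 9.068 mol CO, stoichiometry requires (1/1) × 9.068 = 9.068 mol H2O; 16.90 mol is available, so CO is limiting.
n(H2O) consumed = (1/1) × 9.068 = 9.068 mol; remaining = 16.90 − 9.068 = 7.832 mol
V(H2O) = nRT/P = 7.832 × 8.314 × 769.15 / 2500 = 20.03 L

20.0 L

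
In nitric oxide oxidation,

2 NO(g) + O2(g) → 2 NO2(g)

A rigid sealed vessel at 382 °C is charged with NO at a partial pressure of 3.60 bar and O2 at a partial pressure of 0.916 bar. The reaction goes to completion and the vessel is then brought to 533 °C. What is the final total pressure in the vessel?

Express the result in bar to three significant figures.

With V and T fixed, P_i ∝ n_i, so the mole ratios apply directly to partial pressures at 382 °C.
P(O2) required for 3.60 bar of NO = (1/2) × 3.60 = 1.800 bar; available 0.916 bar, so O2 is limiting.
P(NO) remaining = 3.60 − (2/1) × 0.916 = 1.768 bar
P(gaseous products) = (2)/1 × 0.916 = 1.832 bar
P_total at 382 °C = 1.768 + 1.832 = 3.600 bar
Scaling to 533 °C: P = 3.600 × 806.15/655.15 = 4.430 bar

4.43 bar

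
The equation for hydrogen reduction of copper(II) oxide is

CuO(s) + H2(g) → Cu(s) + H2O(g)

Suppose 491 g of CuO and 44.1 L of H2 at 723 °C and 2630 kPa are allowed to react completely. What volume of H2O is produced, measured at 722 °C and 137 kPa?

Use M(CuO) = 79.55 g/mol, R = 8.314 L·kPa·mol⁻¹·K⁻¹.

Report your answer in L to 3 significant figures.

373 L

n(CuO) = 491 / 79.55 = 6.172 mol
n(H2) = PV/RT = (2630 × 44.1) / (8.314 × 996.15) = 14.00 mol
For 6.172 mol CuO, stoichiometry requires (1/1) × 6.172 = 6.172 mol H2; 14.00 mol is available, so CuO is limiting.
n(H2O) = (1/1) × 6.172 = 6.172 mol
V(H2O) = nRT/P = 6.172 × 8.314 × 995.15 / 137 = 372.7 L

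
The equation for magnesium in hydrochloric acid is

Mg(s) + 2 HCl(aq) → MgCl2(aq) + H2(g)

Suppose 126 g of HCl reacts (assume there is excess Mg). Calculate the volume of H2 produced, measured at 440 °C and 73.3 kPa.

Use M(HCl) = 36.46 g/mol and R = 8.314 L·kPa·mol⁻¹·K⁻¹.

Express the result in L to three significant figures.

140 L

n(HCl) = 126.0 / 36.46 = 3.456 mol
n(H2) = (1/2) × 3.456 = 1.728 mol
V = nRT/P = 1.728 × 8.314 × 713.15 / 73.3 = 139.8 L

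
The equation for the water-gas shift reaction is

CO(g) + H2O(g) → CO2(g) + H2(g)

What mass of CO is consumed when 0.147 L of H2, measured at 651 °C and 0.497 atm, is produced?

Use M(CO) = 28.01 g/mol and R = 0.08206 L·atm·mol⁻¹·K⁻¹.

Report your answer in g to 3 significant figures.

n(H2) = PV/RT = (0.497 × 0.147) / (0.08206 × 924.15) = 0.0009634 mol
n(CO) = (1/1) × 0.0009634 = 0.0009634 mol
m(CO) = 0.0009634 × 28.01 = 0.02698 g

0.0270 g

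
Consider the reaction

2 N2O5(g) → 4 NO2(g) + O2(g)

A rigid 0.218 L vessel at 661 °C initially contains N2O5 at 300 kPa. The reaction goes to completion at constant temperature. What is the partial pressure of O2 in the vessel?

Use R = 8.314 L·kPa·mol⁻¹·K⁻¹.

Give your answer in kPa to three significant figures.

150 kPa

n(N2O5)₀ = PV/RT = (300 × 0.218) / (8.314 × 934.15) = 0.008421 mol
n(O2) = (1/2) × 0.008421 = 0.004210 mol
P(O2) = nRT/V = 0.004210 × 8.314 × 934.15 / 0.218 = 150.0 kPa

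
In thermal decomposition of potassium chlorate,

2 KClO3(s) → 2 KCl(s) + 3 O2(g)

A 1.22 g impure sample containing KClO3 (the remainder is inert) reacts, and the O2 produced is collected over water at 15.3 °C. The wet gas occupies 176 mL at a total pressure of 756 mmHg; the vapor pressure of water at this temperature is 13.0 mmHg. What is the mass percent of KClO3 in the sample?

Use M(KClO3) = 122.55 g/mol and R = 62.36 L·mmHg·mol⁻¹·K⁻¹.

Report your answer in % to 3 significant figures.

P(O2) = 756 − 13.0 = 743.0 mmHg
n(O2) = PV/RT = (743.0 × 0.1760) / (62.36 × 288.45) = 0.007270 mol
n(KClO3) = (2/3) × 0.007270 = 0.004847 mol
m(KClO3) = 0.004847 × 122.55 = 0.5940 g
%KClO3 = 0.5940 / 1.22 × 100 = 48.69%

48.7 %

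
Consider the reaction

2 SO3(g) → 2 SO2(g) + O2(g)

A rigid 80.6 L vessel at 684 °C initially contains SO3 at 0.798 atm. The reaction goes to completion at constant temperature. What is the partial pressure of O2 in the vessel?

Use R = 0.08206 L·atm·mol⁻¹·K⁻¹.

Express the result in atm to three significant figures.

0.399 atm

n(SO3)₀ = PV/RT = (0.798 × 80.6) / (0.08206 × 957.15) = 0.8189 mol
n(O2) = (1/2) × 0.8189 = 0.4094 mol
P(O2) = nRT/V = 0.4094 × 0.08206 × 957.15 / 80.6 = 0.3990 atm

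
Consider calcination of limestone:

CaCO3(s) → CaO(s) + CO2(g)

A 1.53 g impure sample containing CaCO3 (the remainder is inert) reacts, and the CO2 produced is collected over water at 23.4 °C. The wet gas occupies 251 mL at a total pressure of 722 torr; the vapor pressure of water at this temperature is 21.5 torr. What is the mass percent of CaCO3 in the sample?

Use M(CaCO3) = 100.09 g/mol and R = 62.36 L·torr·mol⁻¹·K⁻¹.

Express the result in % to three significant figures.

P(CO2) = 722 − 21.5 = 700.5 torr
n(CO2) = PV/RT = (700.5 × 0.2510) / (62.36 × 296.55) = 0.009508 mol
n(CaCO3) = (1/1) × 0.009508 = 0.009508 mol
m(CaCO3) = 0.009508 × 100.09 = 0.9517 g
%CaCO3 = 0.9517 / 1.53 × 100 = 62.20%

62.2 %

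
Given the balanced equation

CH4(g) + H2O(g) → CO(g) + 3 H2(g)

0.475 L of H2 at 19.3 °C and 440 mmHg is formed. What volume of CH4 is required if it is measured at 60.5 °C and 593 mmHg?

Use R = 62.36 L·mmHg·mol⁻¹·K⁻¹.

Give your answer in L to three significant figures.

0.134 L

n(H2) = PV/RT = (440 × 0.475) / (62.36 × 292.45) = 0.01146 mol
n(CH4) = (1/3) × 0.01146 = 0.003820 mol
V = nRT/P = 0.003820 × 62.36 × 333.65 / 593 = 0.1340 L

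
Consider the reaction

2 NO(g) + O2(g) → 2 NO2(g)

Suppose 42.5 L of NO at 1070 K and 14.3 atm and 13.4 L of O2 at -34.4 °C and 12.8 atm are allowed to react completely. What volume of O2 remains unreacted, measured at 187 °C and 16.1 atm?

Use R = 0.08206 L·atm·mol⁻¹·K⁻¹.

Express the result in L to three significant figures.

n(NO) = PV/RT = (14.3 × 42.5) / (0.08206 × 1070) = 6.922 mol
n(O2) = PV/RT = (12.8 × 13.4) / (0.08206 × 238.75) = 8.755 mol
For 6.922 mol NO, stoichiometry requires (1/2) × 6.922 = 3.461 mol O2; 8.755 mol is available, so NO is limiting.
n(O2) consumed = (1/2) × 6.922 = 3.461 mol; remaining = 8.755 − 3.461 = 5.294 mol
V(O2) = nRT/P = 5.294 × 0.08206 × 460.15 / 16.1 = 12.42 L

12.4 L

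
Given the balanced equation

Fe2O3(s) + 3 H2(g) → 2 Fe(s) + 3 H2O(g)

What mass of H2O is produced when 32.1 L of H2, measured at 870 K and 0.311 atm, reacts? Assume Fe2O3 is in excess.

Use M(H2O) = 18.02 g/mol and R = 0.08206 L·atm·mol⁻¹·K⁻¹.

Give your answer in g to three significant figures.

n(H2) = PV/RT = (0.311 × 32.1) / (0.08206 × 870) = 0.1398 mol
n(H2O) = (3/3) × 0.1398 = 0.1398 mol
m(H2O) = 0.1398 × 18.02 = 2.519 g

2.52 g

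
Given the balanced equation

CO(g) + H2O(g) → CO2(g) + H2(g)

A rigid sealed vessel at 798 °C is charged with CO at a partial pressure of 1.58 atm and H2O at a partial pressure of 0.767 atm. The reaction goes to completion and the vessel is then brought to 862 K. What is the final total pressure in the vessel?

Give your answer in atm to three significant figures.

At constant V, partial pressures at 798 °C are proportional to moles, so apply stoichiometry directly to pressures.
P(H2O) required for 1.58 atm of CO = (1/1) × 1.58 = 1.580 atm; available 0.767 atm, so H2O is limiting.
P(CO) remaining = 1.58 − (1/1) × 0.767 = 0.8130 atm
P(gaseous products) = (1+1)/1 × 0.767 = 1.534 atm
P_total at 798 °C = 0.8130 + 1.534 = 2.347 atm
Scaling to 862 K: P = 2.347 × 862/1071.15 = 1.889 atm

1.89 atm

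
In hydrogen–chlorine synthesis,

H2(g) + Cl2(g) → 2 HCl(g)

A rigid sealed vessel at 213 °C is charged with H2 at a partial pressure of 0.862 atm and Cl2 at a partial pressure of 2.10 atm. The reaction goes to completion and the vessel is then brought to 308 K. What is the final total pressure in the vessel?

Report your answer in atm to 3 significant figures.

At constant V, partial pressures at 213 °C are proportional to moles, so apply stoichiometry directly to pressures.
P(Cl2) required for 0.862 atm of H2 = (1/1) × 0.862 = 0.8620 atm; available 2.10 atm, so H2 is limiting.
P(Cl2) remaining = 2.10 − (1/1) × 0.862 = 1.238 atm
P(gaseous products) = (2)/1 × 0.862 = 1.724 atm
P_total at 213 °C = 1.238 + 1.724 = 2.962 atm
Scaling to 308 K: P = 2.962 × 308/486.15 = 1.877 atm

1.88 atm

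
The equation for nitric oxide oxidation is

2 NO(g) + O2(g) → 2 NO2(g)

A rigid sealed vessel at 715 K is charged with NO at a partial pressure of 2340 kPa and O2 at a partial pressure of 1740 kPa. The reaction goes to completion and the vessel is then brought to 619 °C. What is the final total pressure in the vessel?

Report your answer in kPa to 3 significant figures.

With V and T fixed, P_i ∝ n_i, so the mole ratios apply directly to partial pressures at 715 K.
P(O2) required for 2340 kPa of NO = (1/2) × 2340 = 1170 kPa; available 1740 kPa, so NO is limiting.
P(O2) remaining = 1740 − (1/2) × 2340 = 570.0 kPa
P(gaseous products) = (2)/2 × 2340 = 2340 kPa
P_total at 715 K = 570.0 + 2340 = 2910 kPa
Scaling to 619 °C: P = 2910 × 892.15/715 = 3631 kPa

3630 kPa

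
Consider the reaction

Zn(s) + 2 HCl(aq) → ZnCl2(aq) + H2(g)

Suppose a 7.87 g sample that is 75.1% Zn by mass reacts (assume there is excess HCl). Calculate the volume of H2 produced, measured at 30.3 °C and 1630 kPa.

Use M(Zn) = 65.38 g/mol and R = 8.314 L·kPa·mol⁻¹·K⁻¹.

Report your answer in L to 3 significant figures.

0.140 L

mass of Zn = 7.87 × 75.1/100 = 5.910 g
n(Zn) = 5.910 / 65.38 = 0.09039 mol
n(H2) = (1/1) × 0.09039 = 0.09039 mol
V = nRT/P = 0.09039 × 8.314 × 303.45 / 1630 = 0.1399 L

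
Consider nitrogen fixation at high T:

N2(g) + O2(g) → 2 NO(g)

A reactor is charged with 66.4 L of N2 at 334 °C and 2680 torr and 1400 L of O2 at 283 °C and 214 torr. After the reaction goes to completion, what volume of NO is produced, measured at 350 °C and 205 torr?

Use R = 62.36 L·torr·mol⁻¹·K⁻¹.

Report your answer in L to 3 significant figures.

1780 L

n(N2) = PV/RT = (2680 × 66.4) / (62.36 × 607.15) = 4.700 mol
n(O2) = PV/RT = (214 × 1400) / (62.36 × 556.15) = 8.639 mol
For 4.700 mol N2, stoichiometry requires (1/1) × 4.700 = 4.700 mol O2; 8.639 mol is available, so N2 is limiting.
n(NO) = (2/1) × 4.700 = 9.400 mol
V(NO) = nRT/P = 9.400 × 62.36 × 623.15 / 205 = 1782 L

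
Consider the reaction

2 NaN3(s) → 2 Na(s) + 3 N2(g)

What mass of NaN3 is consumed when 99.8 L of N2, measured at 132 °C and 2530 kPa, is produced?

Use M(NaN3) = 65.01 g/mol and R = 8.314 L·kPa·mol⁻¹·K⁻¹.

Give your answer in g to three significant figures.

3250 g

n(N2) = PV/RT = (2530 × 99.8) / (8.314 × 405.15) = 74.96 mol
n(NaN3) = (2/3) × 74.96 = 49.97 mol
m(NaN3) = 49.97 × 65.01 = 3249 g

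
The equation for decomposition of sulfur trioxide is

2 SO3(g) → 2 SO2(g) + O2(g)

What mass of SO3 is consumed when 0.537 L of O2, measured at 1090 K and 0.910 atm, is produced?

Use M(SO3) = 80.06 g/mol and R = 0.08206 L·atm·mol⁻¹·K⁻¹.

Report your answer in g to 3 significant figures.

n(O2) = PV/RT = (0.910 × 0.537) / (0.08206 × 1090) = 0.005463 mol
n(SO3) = (2/1) × 0.005463 = 0.01093 mol
m(SO3) = 0.01093 × 80.06 = 0.8751 g

0.875 g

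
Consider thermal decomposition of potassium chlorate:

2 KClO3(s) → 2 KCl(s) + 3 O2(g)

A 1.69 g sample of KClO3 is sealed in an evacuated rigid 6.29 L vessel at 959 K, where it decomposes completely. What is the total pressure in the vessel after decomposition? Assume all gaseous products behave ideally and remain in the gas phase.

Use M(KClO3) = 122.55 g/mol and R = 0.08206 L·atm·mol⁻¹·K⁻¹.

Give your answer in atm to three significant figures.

0.259 atm

n(KClO3) = 1.69 / 122.55 = 0.01379 mol
n(gas produced) = (3/2) × 0.01379 = 0.02069 mol
P = nRT/V = 0.02069 × 0.08206 × 959 / 6.29 = 0.2589 atm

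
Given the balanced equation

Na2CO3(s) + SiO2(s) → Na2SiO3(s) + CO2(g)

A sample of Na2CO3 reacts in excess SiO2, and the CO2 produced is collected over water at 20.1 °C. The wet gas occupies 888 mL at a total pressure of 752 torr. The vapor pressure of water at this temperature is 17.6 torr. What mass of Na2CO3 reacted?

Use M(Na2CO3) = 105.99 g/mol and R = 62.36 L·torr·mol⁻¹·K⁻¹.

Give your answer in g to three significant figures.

P(CO2) = 752 − 17.6 = 734.4 torr
n(CO2) = PV/RT = (734.4 × 0.8880) / (62.36 × 293.25) = 0.03566 mol
n(Na2CO3) = (1/1) × 0.03566 = 0.03566 mol
m(Na2CO3) = 0.03566 × 105.99 = 3.780 g

3.78 g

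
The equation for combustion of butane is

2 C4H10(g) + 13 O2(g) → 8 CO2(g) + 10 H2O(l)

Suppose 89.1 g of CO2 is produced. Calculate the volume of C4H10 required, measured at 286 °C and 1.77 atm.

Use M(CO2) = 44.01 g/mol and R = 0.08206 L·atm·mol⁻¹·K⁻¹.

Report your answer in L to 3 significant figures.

13.1 L

n(CO2) = 89.10 / 44.01 = 2.025 mol
n(C4H10) = (2/8) × 2.025 = 0.5062 mol
V = nRT/P = 0.5062 × 0.08206 × 559.15 / 1.77 = 13.12 L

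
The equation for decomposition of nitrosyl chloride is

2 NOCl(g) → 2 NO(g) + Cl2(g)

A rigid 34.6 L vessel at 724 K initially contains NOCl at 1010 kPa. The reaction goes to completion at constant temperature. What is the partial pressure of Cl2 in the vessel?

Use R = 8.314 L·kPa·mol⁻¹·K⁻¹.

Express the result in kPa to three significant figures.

505 kPa

n(NOCl)₀ = PV/RT = (1010 × 34.6) / (8.314 × 724) = 5.806 mol
n(Cl2) = (1/2) × 5.806 = 2.903 mol
P(Cl2) = nRT/V = 2.903 × 8.314 × 724 / 34.6 = 505.0 kPa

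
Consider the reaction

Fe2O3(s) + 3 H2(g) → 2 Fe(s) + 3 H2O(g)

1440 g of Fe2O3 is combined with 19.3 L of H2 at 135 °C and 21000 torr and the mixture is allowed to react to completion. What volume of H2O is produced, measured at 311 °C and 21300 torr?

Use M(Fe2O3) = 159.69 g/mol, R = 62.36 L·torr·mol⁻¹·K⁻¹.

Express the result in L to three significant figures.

n(Fe2O3) = 1440 / 159.69 = 9.017 mol
n(H2) = PV/RT = (21000 × 19.3) / (62.36 × 408.15) = 15.92 mol
For 9.017 mol Fe2O3, stoichiometry requires (3/1) × 9.017 = 27.05 mol H2; 15.92 mol is available, so H2 is limiting.
n(H2O) = (3/3) × 15.92 = 15.92 mol
V(H2O) = nRT/P = 15.92 × 62.36 × 584.15 / 21300 = 27.23 L

27.2 L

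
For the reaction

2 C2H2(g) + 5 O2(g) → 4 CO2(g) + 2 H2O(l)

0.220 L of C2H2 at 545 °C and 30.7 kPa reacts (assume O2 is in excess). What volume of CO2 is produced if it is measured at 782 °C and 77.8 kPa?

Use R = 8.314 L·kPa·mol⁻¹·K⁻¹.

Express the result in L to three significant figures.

n(C2H2) = PV/RT = (30.7 × 0.220) / (8.314 × 818.15) = 0.0009929 mol
n(CO2) = (4/2) × 0.0009929 = 0.001986 mol
V = nRT/P = 0.001986 × 8.314 × 1055.15 / 77.8 = 0.2239 L

0.224 L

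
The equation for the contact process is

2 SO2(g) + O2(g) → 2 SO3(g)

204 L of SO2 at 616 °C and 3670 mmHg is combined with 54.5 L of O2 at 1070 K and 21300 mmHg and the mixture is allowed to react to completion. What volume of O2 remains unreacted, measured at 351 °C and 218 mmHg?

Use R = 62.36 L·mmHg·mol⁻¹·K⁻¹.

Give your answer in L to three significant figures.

1900 L

n(SO2) = PV/RT = (3670 × 204) / (62.36 × 889.15) = 13.50 mol
n(O2) = PV/RT = (21300 × 54.5) / (62.36 × 1070) = 17.40 mol
For 13.50 mol SO2, stoichiometry requires (1/2) × 13.50 = 6.750 mol O2; 17.40 mol is available, so SO2 is limiting.
n(O2) consumed = (1/2) × 13.50 = 6.750 mol; remaining = 17.40 − 6.750 = 10.65 mol
V(O2) = nRT/P = 10.65 × 62.36 × 624.15 / 218 = 1901 L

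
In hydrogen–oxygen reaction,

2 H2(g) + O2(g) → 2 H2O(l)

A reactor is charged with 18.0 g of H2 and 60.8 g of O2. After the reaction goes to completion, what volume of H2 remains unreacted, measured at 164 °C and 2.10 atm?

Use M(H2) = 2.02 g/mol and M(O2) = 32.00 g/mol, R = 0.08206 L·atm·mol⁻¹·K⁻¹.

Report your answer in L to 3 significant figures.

n(H2) = 18.0 / 2.02 = 8.911 mol
n(O2) = 60.8 / 32.00 = 1.900 mol
For 8.911 mol H2, stoichiometry requires (1/2) × 8.911 = 4.455 mol O2; 1.900 mol is available, so O2 is limiting.
n(H2) consumed = (2/1) × 1.900 = 3.800 mol; remaining = 8.911 − 3.800 = 5.111 mol
V(H2) = nRT/P = 5.111 × 0.08206 × 437.15 / 2.10 = 87.31 L

87.3 L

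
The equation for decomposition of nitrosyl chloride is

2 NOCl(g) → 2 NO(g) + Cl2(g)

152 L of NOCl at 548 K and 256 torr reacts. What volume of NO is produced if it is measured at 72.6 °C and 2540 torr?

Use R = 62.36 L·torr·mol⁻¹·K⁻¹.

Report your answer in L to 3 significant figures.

n(NOCl) = PV/RT = (256 × 152) / (62.36 × 548) = 1.139 mol
n(NO) = (2/2) × 1.139 = 1.139 mol
V = nRT/P = 1.139 × 62.36 × 345.75 / 2540 = 9.668 L

9.67 L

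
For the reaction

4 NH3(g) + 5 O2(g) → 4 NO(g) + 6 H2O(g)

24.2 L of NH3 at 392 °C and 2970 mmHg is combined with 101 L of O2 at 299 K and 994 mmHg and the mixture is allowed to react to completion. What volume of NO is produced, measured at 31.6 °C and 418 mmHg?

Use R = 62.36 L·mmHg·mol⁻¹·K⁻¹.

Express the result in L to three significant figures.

78.8 L

n(NH3) = PV/RT = (2970 × 24.2) / (62.36 × 665.15) = 1.733 mol
n(O2) = PV/RT = (994 × 101) / (62.36 × 299) = 5.384 mol
For 1.733 mol NH3, stoichiometry requires (5/4) × 1.733 = 2.166 mol O2; 5.384 mol is available, so NH3 is limiting.
n(NO) = (4/4) × 1.733 = 1.733 mol
V(NO) = nRT/P = 1.733 × 62.36 × 304.75 / 418 = 78.79 L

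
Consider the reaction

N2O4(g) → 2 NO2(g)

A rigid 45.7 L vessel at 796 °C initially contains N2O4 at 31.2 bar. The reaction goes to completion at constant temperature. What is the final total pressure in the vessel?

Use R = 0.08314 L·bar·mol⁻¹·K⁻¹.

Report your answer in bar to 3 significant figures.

62.4 bar

Since T and V are fixed, P_final/P_initial = n_final/n_initial = 2/1.
P_final = (2/1) × 31.2 = 62.40 bar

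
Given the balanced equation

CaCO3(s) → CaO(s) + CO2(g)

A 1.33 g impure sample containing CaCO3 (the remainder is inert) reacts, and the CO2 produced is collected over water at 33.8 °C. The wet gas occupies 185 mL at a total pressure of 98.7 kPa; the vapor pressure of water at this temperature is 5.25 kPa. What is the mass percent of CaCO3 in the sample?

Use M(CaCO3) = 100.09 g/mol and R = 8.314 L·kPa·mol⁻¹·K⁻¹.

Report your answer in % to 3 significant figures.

51.0 %

P(CO2) = 98.7 − 5.25 = 93.45 kPa
n(CO2) = PV/RT = (93.45 × 0.1850) / (8.314 × 306.95) = 0.006774 mol
n(CaCO3) = (1/1) × 0.006774 = 0.006774 mol
m(CaCO3) = 0.006774 × 100.09 = 0.6780 g
%CaCO3 = 0.6780 / 1.33 × 100 = 50.98%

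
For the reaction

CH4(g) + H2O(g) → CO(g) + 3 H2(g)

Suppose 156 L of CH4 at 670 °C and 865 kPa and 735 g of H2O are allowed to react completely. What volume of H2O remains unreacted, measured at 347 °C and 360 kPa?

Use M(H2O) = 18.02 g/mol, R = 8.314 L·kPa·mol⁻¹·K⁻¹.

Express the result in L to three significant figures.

338 L

n(CH4) = PV/RT = (865 × 156) / (8.314 × 943.15) = 17.21 mol
n(H2O) = 735 / 18.02 = 40.79 mol
For 17.21 mol CH4, stoichiometry requires (1/1) × 17.21 = 17.21 mol H2O; 40.79 mol is available, so CH4 is limiting.
n(H2O) consumed = (1/1) × 17.21 = 17.21 mol; remaining = 40.79 − 17.21 = 23.58 mol
V(H2O) = nRT/P = 23.58 × 8.314 × 620.15 / 360 = 337.7 L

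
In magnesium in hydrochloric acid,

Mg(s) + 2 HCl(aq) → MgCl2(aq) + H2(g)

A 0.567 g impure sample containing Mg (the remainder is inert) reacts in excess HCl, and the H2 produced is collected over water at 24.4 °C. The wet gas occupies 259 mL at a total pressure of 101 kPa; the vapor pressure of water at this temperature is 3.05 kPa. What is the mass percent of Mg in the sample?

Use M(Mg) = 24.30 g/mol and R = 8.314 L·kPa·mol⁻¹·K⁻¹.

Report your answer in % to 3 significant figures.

P(H2) = 101 − 3.05 = 97.95 kPa
n(H2) = PV/RT = (97.95 × 0.2590) / (8.314 × 297.55) = 0.01025 mol
n(Mg) = (1/1) × 0.01025 = 0.01025 mol
m(Mg) = 0.01025 × 24.30 = 0.2491 g
%Mg = 0.2491 / 0.567 × 100 = 43.93%

43.9 %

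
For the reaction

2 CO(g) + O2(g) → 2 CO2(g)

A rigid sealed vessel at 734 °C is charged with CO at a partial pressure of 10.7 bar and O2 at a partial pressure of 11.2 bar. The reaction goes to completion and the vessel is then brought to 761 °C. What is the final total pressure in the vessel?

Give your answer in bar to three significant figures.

17.0 bar

Because the vessel is rigid and T is held at 734 °C, work the stoichiometry in partial pressures (P_i = n_iRT/V).
P(O2) required for 10.7 bar of CO = (1/2) × 10.7 = 5.350 bar; available 11.2 bar, so CO is limiting.
P(O2) remaining = 11.2 − (1/2) × 10.7 = 5.850 bar
P(gaseous products) = (2)/2 × 10.7 = 10.70 bar
P_total at 734 °C = 5.850 + 10.70 = 16.55 bar
Scaling to 761 °C: P = 16.55 × 1034.15/1007.15 = 16.99 bar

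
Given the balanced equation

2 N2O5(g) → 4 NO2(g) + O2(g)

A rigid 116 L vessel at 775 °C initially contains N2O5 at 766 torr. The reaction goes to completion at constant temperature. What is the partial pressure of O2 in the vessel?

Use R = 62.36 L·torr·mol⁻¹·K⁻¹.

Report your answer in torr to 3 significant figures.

n(N2O5)₀ = PV/RT = (766 × 116) / (62.36 × 1048.15) = 1.359 mol
n(O2) = (1/2) × 1.359 = 0.6795 mol
P(O2) = nRT/V = 0.6795 × 62.36 × 1048.15 / 116 = 382.9 torr

383 torr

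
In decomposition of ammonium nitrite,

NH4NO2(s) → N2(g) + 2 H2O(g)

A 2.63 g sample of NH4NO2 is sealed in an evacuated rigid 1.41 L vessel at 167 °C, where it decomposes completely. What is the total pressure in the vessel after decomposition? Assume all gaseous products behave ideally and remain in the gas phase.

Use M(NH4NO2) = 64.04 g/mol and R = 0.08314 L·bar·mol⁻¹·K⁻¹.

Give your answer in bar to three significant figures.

n(NH4NO2) = 2.63 / 64.04 = 0.04107 mol
n(gas produced) = (3/1) × 0.04107 = 0.1232 mol
P = nRT/V = 0.1232 × 0.08314 × 440.15 / 1.41 = 3.197 bar

3.20 bar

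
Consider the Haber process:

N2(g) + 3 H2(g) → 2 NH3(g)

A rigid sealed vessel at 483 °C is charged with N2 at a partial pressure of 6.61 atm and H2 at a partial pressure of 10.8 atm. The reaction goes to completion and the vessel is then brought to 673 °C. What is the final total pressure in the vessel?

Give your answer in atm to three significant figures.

12.8 atm

Because the vessel is rigid and T is held at 483 °C, work the stoichiometry in partial pressures (P_i = n_iRT/V).
P(H2) required for 6.61 atm of N2 = (3/1) × 6.61 = 19.83 atm; available 10.8 atm, so H2 is limiting.
P(N2) remaining = 6.61 − (1/3) × 10.8 = 3.010 atm
P(gaseous products) = (2)/3 × 10.8 = 7.200 atm
P_total at 483 °C = 3.010 + 7.200 = 10.21 atm
Scaling to 673 °C: P = 10.21 × 946.15/756.15 = 12.78 atm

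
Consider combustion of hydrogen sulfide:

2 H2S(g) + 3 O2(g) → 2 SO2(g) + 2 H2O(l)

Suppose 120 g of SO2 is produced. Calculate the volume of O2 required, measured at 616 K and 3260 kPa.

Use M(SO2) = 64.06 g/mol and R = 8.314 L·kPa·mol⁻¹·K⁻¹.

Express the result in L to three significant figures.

n(SO2) = 120.0 / 64.06 = 1.873 mol
n(O2) = (3/2) × 1.873 = 2.809 mol
V = nRT/P = 2.809 × 8.314 × 616 / 3260 = 4.413 L

4.41 L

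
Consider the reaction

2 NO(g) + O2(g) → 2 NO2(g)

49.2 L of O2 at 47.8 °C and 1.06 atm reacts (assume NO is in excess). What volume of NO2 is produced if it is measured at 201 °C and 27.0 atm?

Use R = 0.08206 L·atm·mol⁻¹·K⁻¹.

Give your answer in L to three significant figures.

n(O2) = PV/RT = (1.06 × 49.2) / (0.08206 × 320.95) = 1.980 mol
n(NO2) = (2/1) × 1.980 = 3.960 mol
V = nRT/P = 3.960 × 0.08206 × 474.15 / 27.0 = 5.707 L

5.71 L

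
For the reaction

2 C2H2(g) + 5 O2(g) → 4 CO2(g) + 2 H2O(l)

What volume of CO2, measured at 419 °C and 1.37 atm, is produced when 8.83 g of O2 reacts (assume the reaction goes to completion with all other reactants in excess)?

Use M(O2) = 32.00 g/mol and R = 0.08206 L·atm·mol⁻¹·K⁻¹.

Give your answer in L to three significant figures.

9.15 L

n(O2) = 8.830 / 32.00 = 0.2759 mol
n(CO2) = (4/5) × 0.2759 = 0.2207 mol
V = nRT/P = 0.2207 × 0.08206 × 692.15 / 1.37 = 9.150 L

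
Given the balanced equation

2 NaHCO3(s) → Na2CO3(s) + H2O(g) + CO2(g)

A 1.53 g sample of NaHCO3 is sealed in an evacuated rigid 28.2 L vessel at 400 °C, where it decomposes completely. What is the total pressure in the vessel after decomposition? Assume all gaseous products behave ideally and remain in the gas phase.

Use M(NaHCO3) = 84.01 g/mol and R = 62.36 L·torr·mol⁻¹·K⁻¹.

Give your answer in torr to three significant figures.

27.1 torr

n(NaHCO3) = 1.53 / 84.01 = 0.01821 mol
n(gas produced) = (2/2) × 0.01821 = 0.01821 mol
P = nRT/V = 0.01821 × 62.36 × 673.15 / 28.2 = 27.11 torr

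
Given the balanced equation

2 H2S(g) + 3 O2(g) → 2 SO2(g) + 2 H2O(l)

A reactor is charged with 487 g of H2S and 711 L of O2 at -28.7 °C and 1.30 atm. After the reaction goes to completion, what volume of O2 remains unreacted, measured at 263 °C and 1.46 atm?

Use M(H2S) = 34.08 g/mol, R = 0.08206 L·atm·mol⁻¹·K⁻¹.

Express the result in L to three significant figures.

743 L

n(H2S) = 487 / 34.08 = 14.29 mol
n(O2) = PV/RT = (1.30 × 711) / (0.08206 × 244.45) = 46.08 mol
For 14.29 mol H2S, stoichiometry requires (3/2) × 14.29 = 21.43 mol O2; 46.08 mol is available, so H2S is limiting.
n(O2) consumed = (3/2) × 14.29 = 21.43 mol; remaining = 46.08 − 21.43 = 24.65 mol
V(O2) = nRT/P = 24.65 × 0.08206 × 536.15 / 1.46 = 742.8 L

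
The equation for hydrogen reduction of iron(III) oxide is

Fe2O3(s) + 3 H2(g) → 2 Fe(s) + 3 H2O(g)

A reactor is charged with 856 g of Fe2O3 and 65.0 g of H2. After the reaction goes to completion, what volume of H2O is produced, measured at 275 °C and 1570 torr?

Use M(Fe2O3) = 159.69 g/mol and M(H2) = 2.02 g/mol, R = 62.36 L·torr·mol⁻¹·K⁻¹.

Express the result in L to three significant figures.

350 L

n(Fe2O3) = 856 / 159.69 = 5.360 mol
n(H2) = 65.0 / 2.02 = 32.18 mol
For 5.360 mol Fe2O3, stoichiometry requires (3/1) × 5.360 = 16.08 mol H2; 32.18 mol is available, so Fe2O3 is limiting.
n(H2O) = (3/1) × 5.360 = 16.08 mol
V(H2O) = nRT/P = 16.08 × 62.36 × 548.15 / 1570 = 350.1 L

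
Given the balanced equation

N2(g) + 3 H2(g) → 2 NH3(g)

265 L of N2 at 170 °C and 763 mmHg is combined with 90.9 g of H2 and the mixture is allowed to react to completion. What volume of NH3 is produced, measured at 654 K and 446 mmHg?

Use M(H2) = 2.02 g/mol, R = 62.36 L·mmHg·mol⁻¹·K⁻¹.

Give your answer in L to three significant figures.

n(N2) = PV/RT = (763 × 265) / (62.36 × 443.15) = 7.317 mol
n(H2) = 90.9 / 2.02 = 45.00 mol
For 7.317 mol N2, stoichiometry requires (3/1) × 7.317 = 21.95 mol H2; 45.00 mol is available, so N2 is limiting.
n(NH3) = (2/1) × 7.317 = 14.63 mol
V(NH3) = nRT/P = 14.63 × 62.36 × 654 / 446 = 1338 L

1340 L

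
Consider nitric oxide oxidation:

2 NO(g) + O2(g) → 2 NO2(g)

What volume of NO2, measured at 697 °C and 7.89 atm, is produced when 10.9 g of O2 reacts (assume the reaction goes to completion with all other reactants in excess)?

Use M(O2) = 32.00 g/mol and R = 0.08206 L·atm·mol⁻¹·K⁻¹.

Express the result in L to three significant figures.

6.87 L

n(O2) = 10.90 / 32.00 = 0.3406 mol
n(NO2) = (2/1) × 0.3406 = 0.6812 mol
V = nRT/P = 0.6812 × 0.08206 × 970.15 / 7.89 = 6.873 L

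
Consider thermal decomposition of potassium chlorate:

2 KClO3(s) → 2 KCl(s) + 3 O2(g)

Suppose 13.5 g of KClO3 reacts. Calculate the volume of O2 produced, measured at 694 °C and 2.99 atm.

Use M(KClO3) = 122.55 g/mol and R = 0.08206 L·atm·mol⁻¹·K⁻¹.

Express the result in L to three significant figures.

n(KClO3) = 13.50 / 122.55 = 0.1102 mol
n(O2) = (3/2) × 0.1102 = 0.1653 mol
V = nRT/P = 0.1653 × 0.08206 × 967.15 / 2.99 = 4.388 L

4.39 L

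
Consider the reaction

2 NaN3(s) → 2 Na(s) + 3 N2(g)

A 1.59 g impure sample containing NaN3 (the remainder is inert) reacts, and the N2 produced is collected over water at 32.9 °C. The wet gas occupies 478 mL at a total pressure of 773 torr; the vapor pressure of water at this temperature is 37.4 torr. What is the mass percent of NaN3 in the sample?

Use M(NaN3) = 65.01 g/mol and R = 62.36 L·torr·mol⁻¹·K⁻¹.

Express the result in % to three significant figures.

P(N2) = 773 − 37.4 = 735.6 torr
n(N2) = PV/RT = (735.6 × 0.4780) / (62.36 × 306.05) = 0.01842 mol
n(NaN3) = (2/3) × 0.01842 = 0.01228 mol
m(NaN3) = 0.01228 × 65.01 = 0.7983 g
%NaN3 = 0.7983 / 1.59 × 100 = 50.21%

50.2 %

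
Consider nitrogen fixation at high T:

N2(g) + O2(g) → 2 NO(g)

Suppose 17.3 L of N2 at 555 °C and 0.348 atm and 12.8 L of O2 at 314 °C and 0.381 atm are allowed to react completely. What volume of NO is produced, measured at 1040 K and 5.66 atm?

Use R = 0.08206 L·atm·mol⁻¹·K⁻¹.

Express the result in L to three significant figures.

n(N2) = PV/RT = (0.348 × 17.3) / (0.08206 × 828.15) = 0.08859 mol
n(O2) = PV/RT = (0.381 × 12.8) / (0.08206 × 587.15) = 0.1012 mol
For 0.08859 mol N2, stoichiometry requires (1/1) × 0.08859 = 0.08859 mol O2; 0.1012 mol is available, so N2 is limiting.
n(NO) = (2/1) × 0.08859 = 0.1772 mol
V(NO) = nRT/P = 0.1772 × 0.08206 × 1040 / 5.66 = 2.672 L

2.67 L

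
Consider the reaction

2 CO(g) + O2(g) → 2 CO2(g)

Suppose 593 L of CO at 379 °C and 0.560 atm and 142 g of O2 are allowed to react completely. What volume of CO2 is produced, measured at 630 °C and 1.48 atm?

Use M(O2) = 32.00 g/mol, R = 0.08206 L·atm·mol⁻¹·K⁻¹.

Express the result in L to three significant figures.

n(CO) = PV/RT = (0.560 × 593) / (0.08206 × 652.15) = 6.205 mol
n(O2) = 142 / 32.00 = 4.438 mol
For 6.205 mol CO, stoichiometry requires (1/2) × 6.205 = 3.103 mol O2; 4.438 mol is available, so CO is limiting.
n(CO2) = (2/2) × 6.205 = 6.205 mol
V(CO2) = nRT/P = 6.205 × 0.08206 × 903.15 / 1.48 = 310.7 L

311 L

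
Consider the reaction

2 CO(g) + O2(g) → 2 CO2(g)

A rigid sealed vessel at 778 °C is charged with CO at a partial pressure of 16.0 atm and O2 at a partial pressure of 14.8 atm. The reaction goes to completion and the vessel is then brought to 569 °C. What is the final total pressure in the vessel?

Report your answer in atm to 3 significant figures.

At constant V, partial pressures at 778 °C are proportional to moles, so apply stoichiometry directly to pressures.
P(O2) required for 16.0 atm of CO = (1/2) × 16.0 = 8.000 atm; available 14.8 atm, so CO is limiting.
P(O2) remaining = 14.8 − (1/2) × 16.0 = 6.800 atm
P(gaseous products) = (2)/2 × 16.0 = 16.00 atm
P_total at 778 °C = 6.800 + 16.00 = 22.80 atm
Scaling to 569 °C: P = 22.80 × 842.15/1051.15 = 18.27 atm

18.3 atm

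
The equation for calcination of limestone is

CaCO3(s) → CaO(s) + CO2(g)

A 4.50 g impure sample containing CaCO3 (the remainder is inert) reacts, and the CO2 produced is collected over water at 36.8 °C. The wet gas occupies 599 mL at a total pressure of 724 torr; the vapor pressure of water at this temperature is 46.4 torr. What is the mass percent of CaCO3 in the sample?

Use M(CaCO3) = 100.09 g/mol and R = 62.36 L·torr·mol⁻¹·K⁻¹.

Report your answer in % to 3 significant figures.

46.7 %

P(CO2) = 724 − 46.4 = 677.6 torr
n(CO2) = PV/RT = (677.6 × 0.5990) / (62.36 × 309.95) = 0.02100 mol
n(CaCO3) = (1/1) × 0.02100 = 0.02100 mol
m(CaCO3) = 0.02100 × 100.09 = 2.102 g
%CaCO3 = 2.102 / 4.50 × 100 = 46.71%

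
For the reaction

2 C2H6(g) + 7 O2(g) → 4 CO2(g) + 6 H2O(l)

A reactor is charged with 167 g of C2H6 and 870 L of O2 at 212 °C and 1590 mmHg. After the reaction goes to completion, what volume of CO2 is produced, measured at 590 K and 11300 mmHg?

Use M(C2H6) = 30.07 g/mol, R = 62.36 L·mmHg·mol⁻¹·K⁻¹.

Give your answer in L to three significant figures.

36.2 L

n(C2H6) = 167 / 30.07 = 5.554 mol
n(O2) = PV/RT = (1590 × 870) / (62.36 × 485.15) = 45.72 mol
For 5.554 mol C2H6, stoichiometry requires (7/2) × 5.554 = 19.44 mol O2; 45.72 mol is available, so C2H6 is limiting.
n(CO2) = (4/2) × 5.554 = 11.11 mol
V(CO2) = nRT/P = 11.11 × 62.36 × 590 / 11300 = 36.17 L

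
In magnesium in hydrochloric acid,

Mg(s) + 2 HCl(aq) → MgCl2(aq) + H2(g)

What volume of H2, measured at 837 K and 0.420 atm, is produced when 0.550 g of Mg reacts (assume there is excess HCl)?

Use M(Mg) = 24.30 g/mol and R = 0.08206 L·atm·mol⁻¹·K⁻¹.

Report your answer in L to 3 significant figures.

n(Mg) = 0.5500 / 24.30 = 0.02263 mol
n(H2) = (1/1) × 0.02263 = 0.02263 mol
V = nRT/P = 0.02263 × 0.08206 × 837 / 0.420 = 3.701 L

3.70 L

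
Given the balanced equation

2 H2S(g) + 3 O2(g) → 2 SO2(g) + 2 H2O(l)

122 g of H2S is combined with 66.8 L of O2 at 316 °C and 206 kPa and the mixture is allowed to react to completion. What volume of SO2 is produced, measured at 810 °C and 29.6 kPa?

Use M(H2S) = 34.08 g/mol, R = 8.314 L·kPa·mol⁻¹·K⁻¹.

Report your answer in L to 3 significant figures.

n(H2S) = 122 / 34.08 = 3.580 mol
n(O2) = PV/RT = (206 × 66.8) / (8.314 × 589.15) = 2.809 mol
For 3.580 mol H2S, stoichiometry requires (3/2) × 3.580 = 5.370 mol O2; 2.809 mol is available, so O2 is limiting.
n(SO2) = (2/3) × 2.809 = 1.873 mol
V(SO2) = nRT/P = 1.873 × 8.314 × 1083.15 / 29.6 = 569.8 L

570 L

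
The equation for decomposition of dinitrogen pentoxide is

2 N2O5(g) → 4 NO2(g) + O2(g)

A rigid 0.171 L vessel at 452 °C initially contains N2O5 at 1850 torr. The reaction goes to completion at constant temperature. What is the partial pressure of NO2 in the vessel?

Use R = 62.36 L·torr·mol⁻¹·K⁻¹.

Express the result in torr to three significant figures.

n(N2O5)₀ = PV/RT = (1850 × 0.171) / (62.36 × 725.15) = 0.006996 mol
n(NO2) = (4/2) × 0.006996 = 0.01399 mol
P(NO2) = nRT/V = 0.01399 × 62.36 × 725.15 / 0.171 = 3700 torr

3700 torr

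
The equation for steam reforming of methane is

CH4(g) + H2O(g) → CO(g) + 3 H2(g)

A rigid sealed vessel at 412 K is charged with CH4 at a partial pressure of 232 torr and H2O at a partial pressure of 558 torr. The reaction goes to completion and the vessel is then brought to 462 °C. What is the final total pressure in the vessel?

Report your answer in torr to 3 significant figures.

2240 torr

With V and T fixed, P_i ∝ n_i, so the mole ratios apply directly to partial pressures at 412 K.
P(H2O) required for 232 torr of CH4 = (1/1) × 232 = 232.0 torr; available 558 torr, so CH4 is limiting.
P(H2O) remaining = 558 − (1/1) × 232 = 326.0 torr
P(gaseous products) = (1+3)/1 × 232 = 928.0 torr
P_total at 412 K = 326.0 + 928.0 = 1254 torr
Scaling to 462 °C: P = 1254 × 735.15/412 = 2238 torr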